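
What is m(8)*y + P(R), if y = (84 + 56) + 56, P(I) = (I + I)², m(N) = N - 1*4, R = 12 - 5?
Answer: 980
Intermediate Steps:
R = 7
m(N) = -4 + N (m(N) = N - 4 = -4 + N)
P(I) = 4*I² (P(I) = (2*I)² = 4*I²)
y = 196 (y = 140 + 56 = 196)
m(8)*y + P(R) = (-4 + 8)*196 + 4*7² = 4*196 + 4*49 = 784 + 196 = 980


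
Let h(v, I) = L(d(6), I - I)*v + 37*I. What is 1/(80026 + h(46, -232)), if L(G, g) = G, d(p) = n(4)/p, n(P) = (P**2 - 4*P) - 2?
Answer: 3/214280 ≈ 1.4000e-5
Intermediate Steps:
n(P) = -2 + P**2 - 4*P
d(p) = -2/p (d(p) = (-2 + 4**2 - 4*4)/p = (-2 + 16 - 16)/p = -2/p)
h(v, I) = 37*I - v/3 (h(v, I) = (-2/6)*v + 37*I = (-2*1/6)*v + 37*I = -v/3 + 37*I = 37*I - v/3)
1/(80026 + h(46, -232)) = 1/(80026 + (37*(-232) - 1/3*46)) = 1/(80026 + (-8584 - 46/3)) = 1/(80026 - 25798/3) = 1/(214280/3) = 3/214280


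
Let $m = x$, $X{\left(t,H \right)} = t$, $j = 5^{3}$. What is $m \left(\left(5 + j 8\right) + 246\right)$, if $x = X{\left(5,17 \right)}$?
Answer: $6255$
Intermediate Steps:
$j = 125$
$x = 5$
$m = 5$
$m \left(\left(5 + j 8\right) + 246\right) = 5 \left(\left(5 + 125 \cdot 8\right) + 246\right) = 5 \left(\left(5 + 1000\right) + 246\right) = 5 \left(1005 + 246\right) = 5 \cdot 1251 = 6255$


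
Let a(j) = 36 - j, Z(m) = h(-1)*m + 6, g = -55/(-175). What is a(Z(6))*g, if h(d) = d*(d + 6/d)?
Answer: -132/35 ≈ -3.7714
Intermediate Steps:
g = 11/35 (g = -55*(-1/175) = 11/35 ≈ 0.31429)
Z(m) = 6 + 7*m (Z(m) = (6 + (-1)**2)*m + 6 = (6 + 1)*m + 6 = 7*m + 6 = 6 + 7*m)
a(Z(6))*g = (36 - (6 + 7*6))*(11/35) = (36 - (6 + 42))*(11/35) = (36 - 1*48)*(11/35) = (36 - 48)*(11/35) = -12*11/35 = -132/35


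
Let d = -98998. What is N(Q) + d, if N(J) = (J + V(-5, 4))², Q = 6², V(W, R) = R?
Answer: -97398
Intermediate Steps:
Q = 36
N(J) = (4 + J)² (N(J) = (J + 4)² = (4 + J)²)
N(Q) + d = (4 + 36)² - 98998 = 40² - 98998 = 1600 - 98998 = -97398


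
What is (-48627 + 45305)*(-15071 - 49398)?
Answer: 214166018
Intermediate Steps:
(-48627 + 45305)*(-15071 - 49398) = -3322*(-64469) = 214166018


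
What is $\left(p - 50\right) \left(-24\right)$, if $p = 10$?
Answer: $960$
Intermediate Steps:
$\left(p - 50\right) \left(-24\right) = \left(10 - 50\right) \left(-24\right) = \left(-40\right) \left(-24\right) = 960$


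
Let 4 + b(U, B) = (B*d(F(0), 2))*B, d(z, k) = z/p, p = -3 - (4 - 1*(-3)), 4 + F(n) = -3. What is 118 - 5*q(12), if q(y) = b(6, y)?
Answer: -366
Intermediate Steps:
F(n) = -7 (F(n) = -4 - 3 = -7)
p = -10 (p = -3 - (4 + 3) = -3 - 1*7 = -3 - 7 = -10)
d(z, k) = -z/10 (d(z, k) = z/(-10) = z*(-1/10) = -z/10)
b(U, B) = -4 + 7*B**2/10 (b(U, B) = -4 + (B*(-1/10*(-7)))*B = -4 + (B*(7/10))*B = -4 + (7*B/10)*B = -4 + 7*B**2/10)
q(y) = -4 + 7*y**2/10
118 - 5*q(12) = 118 - 5*(-4 + (7/10)*12**2) = 118 - 5*(-4 + (7/10)*144) = 118 - 5*(-4 + 504/5) = 118 - 5*484/5 = 118 - 484 = -366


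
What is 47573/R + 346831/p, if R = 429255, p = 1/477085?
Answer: 71027909521709498/429255 ≈ 1.6547e+11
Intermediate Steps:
p = 1/477085 ≈ 2.0961e-6
47573/R + 346831/p = 47573/429255 + 346831/(1/477085) = 47573*(1/429255) + 346831*477085 = 47573/429255 + 165467867635 = 71027909521709498/429255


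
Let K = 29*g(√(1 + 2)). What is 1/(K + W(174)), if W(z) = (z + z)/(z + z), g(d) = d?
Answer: -1/2522 + 29*√3/2522 ≈ 0.019520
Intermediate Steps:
W(z) = 1 (W(z) = (2*z)/((2*z)) = (2*z)*(1/(2*z)) = 1)
K = 29*√3 (K = 29*√(1 + 2) = 29*√3 ≈ 50.229)
1/(K + W(174)) = 1/(29*√3 + 1) = 1/(1 + 29*√3)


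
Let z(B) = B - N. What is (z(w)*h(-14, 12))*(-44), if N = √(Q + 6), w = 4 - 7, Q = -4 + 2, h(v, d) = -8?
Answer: -1760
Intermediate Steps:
Q = -2
w = -3
N = 2 (N = √(-2 + 6) = √4 = 2)
z(B) = -2 + B (z(B) = B - 1*2 = B - 2 = -2 + B)
(z(w)*h(-14, 12))*(-44) = ((-2 - 3)*(-8))*(-44) = -5*(-8)*(-44) = 40*(-44) = -1760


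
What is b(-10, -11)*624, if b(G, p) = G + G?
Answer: -12480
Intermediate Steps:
b(G, p) = 2*G
b(-10, -11)*624 = (2*(-10))*624 = -20*624 = -12480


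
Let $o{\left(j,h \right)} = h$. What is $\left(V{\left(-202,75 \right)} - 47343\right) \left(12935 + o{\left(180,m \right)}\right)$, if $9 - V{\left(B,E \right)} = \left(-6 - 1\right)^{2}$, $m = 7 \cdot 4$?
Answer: $-614225829$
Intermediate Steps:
$m = 28$
$V{\left(B,E \right)} = -40$ ($V{\left(B,E \right)} = 9 - \left(-6 - 1\right)^{2} = 9 - \left(-7\right)^{2} = 9 - 49 = -40$)
$\left(V{\left(-202,75 \right)} - 47343\right) \left(12935 + o{\left(180,m \right)}\right) = \left(-40 - 47343\right) \left(12935 + 28\right) = \left(-47383\right) 12963 = -614225829$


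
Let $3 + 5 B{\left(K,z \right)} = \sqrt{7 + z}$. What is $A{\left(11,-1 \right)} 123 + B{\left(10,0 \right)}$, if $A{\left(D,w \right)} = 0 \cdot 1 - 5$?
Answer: $- \frac{3078}{5} + \frac{\sqrt{7}}{5} \approx -615.07$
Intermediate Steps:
$B{\left(K,z \right)} = - \frac{3}{5} + \frac{\sqrt{7 + z}}{5}$
$A{\left(D,w \right)} = -5$ ($A{\left(D,w \right)} = 0 - 5 = -5$)
$A{\left(11,-1 \right)} 123 + B{\left(10,0 \right)} = \left(-5\right) 123 - \left(\frac{3}{5} - \frac{\sqrt{7 + 0}}{5}\right) = -615 - \left(\frac{3}{5} - \frac{\sqrt{7}}{5}\right) = - \frac{3078}{5} + \frac{\sqrt{7}}{5}$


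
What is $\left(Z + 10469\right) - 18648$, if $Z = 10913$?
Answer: $2734$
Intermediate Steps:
$\left(Z + 10469\right) - 18648 = \left(10913 + 10469\right) - 18648 = 21382 - 18648 = 2734$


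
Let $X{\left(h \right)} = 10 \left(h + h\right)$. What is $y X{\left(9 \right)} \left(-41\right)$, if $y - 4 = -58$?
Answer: $398520$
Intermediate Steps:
$X{\left(h \right)} = 20 h$ ($X{\left(h \right)} = 10 \cdot 2 h = 20 h$)
$y = -54$ ($y = 4 - 58 = -54$)
$y X{\left(9 \right)} \left(-41\right) = - 54 \cdot 20 \cdot 9 \left(-41\right) = \left(-54\right) 180 \left(-41\right) = \left(-9720\right) \left(-41\right) = 398520$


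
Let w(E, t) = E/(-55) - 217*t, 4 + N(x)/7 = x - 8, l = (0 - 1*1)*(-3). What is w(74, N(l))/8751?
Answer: 751831/481305 ≈ 1.5621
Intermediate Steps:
l = 3 (l = (0 - 1)*(-3) = -1*(-3) = 3)
N(x) = -84 + 7*x (N(x) = -28 + 7*(x - 8) = -28 + 7*(-8 + x) = -28 + (-56 + 7*x) = -84 + 7*x)
w(E, t) = -217*t - E/55 (w(E, t) = -E/55 - 217*t = -217*t - E/55)
w(74, N(l))/8751 = (-217*(-84 + 7*3) - 1/55*74)/8751 = (-217*(-84 + 21) - 74/55)*(1/8751) = (-217*(-63) - 74/55)*(1/8751) = (13671 - 74/55)*(1/8751) = (751831/55)*(1/8751) = 751831/481305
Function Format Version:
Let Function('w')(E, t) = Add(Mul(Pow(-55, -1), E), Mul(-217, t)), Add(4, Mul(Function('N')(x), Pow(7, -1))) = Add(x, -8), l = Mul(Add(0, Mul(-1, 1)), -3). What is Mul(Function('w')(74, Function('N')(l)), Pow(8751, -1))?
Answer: Rational(751831, 481305) ≈ 1.5621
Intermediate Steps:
l = 3 (l = Mul(Add(0, -1), -3) = Mul(-1, -3) = 3)
Function('N')(x) = Add(-84, Mul(7, x)) (Function('N')(x) = Add(-28, Mul(7, Add(x, -8))) = Add(-28, Mul(7, Add(-8, x))) = Add(-28, Add(-56, Mul(7, x))) = Add(-84, Mul(7, x)))
Function('w')(E, t) = Add(Mul(-217, t), Mul(Rational(-1, 55), E)) (Function('w')(E, t) = Add(Mul(Rational(-1, 55), E), Mul(-217, t)) = Add(Mul(-217, t), Mul(Rational(-1, 55), E)))
Mul(Function('w')(74, Function('N')(l)), Pow(8751, -1)) = Mul(Add(Mul(-217, Add(-84, Mul(7, 3))), Mul(Rational(-1, 55), 74)), Pow(8751, -1)) = Mul(Add(Mul(-217, Add(-84, 21)), Rational(-74, 55)), Rational(1, 8751)) = Mul(Add(Mul(-217, -63), Rational(-74, 55)), Rational(1, 8751)) = Mul(Add(13671, Rational(-74, 55)), Rational(1, 8751)) = Mul(Rational(751831, 55), Rational(1, 8751)) = Rational(751831, 481305)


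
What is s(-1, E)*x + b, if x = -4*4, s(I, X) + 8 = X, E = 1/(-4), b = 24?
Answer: 156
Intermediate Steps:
E = -1/4 ≈ -0.25000
s(I, X) = -8 + X
x = -16
s(-1, E)*x + b = (-8 - 1/4)*(-16) + 24 = -33/4*(-16) + 24 = 132 + 24 = 156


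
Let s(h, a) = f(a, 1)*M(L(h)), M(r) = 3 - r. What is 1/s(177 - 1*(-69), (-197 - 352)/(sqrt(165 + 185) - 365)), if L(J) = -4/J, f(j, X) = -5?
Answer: -123/1855 ≈ -0.066307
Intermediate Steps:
s(h, a) = -15 - 20/h (s(h, a) = -5*(3 - (-4)/h) = -5*(3 + 4/h) = -15 - 20/h)
1/s(177 - 1*(-69), (-197 - 352)/(sqrt(165 + 185) - 365)) = 1/(-15 - 20/(177 - 1*(-69))) = 1/(-15 - 20/(177 + 69)) = 1/(-15 - 20/246) = 1/(-15 - 20*1/246) = 1/(-15 - 10/123) = 1/(-1855/123) = -123/1855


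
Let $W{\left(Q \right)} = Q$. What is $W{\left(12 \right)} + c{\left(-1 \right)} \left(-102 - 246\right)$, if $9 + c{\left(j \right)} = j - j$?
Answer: $3144$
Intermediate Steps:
$c{\left(j \right)} = -9$ ($c{\left(j \right)} = -9 + \left(j - j\right) = -9 + 0 = -9$)
$W{\left(12 \right)} + c{\left(-1 \right)} \left(-102 - 246\right) = 12 - 9 \left(-102 - 246\right) = 12 - -3132 = 12 + 3132 = 3144$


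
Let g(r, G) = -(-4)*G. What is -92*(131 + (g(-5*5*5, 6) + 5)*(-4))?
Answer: -1380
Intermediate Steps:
g(r, G) = 4*G
-92*(131 + (g(-5*5*5, 6) + 5)*(-4)) = -92*(131 + (4*6 + 5)*(-4)) = -92*(131 + (24 + 5)*(-4)) = -92*(131 + 29*(-4)) = -92*(131 - 116) = -92*15 = -1380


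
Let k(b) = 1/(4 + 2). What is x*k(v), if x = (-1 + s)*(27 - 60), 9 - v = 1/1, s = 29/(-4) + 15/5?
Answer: 231/8 ≈ 28.875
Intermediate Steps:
s = -17/4 (s = 29*(-¼) + 15*(⅕) = -29/4 + 3 = -17/4 ≈ -4.2500)
v = 8 (v = 9 - 1/1 = 9 - 1*1 = 9 - 1 = 8)
k(b) = ⅙ (k(b) = 1/6 = ⅙)
x = 693/4 (x = (-1 - 17/4)*(27 - 60) = -21/4*(-33) = 693/4 ≈ 173.25)
x*k(v) = (693/4)*(⅙) = 231/8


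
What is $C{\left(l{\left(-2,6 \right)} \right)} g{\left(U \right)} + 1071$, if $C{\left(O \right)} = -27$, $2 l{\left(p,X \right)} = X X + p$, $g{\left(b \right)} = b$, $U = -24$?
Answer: $1719$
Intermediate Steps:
$l{\left(p,X \right)} = \frac{p}{2} + \frac{X^{2}}{2}$ ($l{\left(p,X \right)} = \frac{X X + p}{2} = \frac{X^{2} + p}{2} = \frac{p + X^{2}}{2} = \frac{p}{2} + \frac{X^{2}}{2}$)
$C{\left(l{\left(-2,6 \right)} \right)} g{\left(U \right)} + 1071 = \left(-27\right) \left(-24\right) + 1071 = 648 + 1071 = 1719$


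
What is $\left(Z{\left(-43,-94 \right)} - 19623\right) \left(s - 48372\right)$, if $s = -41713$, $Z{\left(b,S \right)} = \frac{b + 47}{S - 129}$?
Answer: $\frac{394205924305}{223} \approx 1.7677 \cdot 10^{9}$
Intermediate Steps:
$Z{\left(b,S \right)} = \frac{47 + b}{-129 + S}$
$\left(Z{\left(-43,-94 \right)} - 19623\right) \left(s - 48372\right) = \left(\frac{47 - 43}{-129 - 94} - 19623\right) \left(-41713 - 48372\right) = \left(\frac{1}{-223} \cdot 4 - 19623\right) \left(-90085\right) = \left(\left(- \frac{1}{223}\right) 4 - 19623\right) \left(-90085\right) = \left(- \frac{4}{223} - 19623\right) \left(-90085\right) = \left(- \frac{4375933}{223}\right) \left(-90085\right) = \frac{394205924305}{223}$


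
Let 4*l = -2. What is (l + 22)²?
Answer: 1849/4 ≈ 462.25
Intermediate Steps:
l = -½ (l = (¼)*(-2) = -½ ≈ -0.50000)
(l + 22)² = (-½ + 22)² = (43/2)² = 1849/4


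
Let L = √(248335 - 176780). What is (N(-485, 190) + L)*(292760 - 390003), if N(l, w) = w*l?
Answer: 8960942450 - 97243*√71555 ≈ 8.9349e+9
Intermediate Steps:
L = √71555 ≈ 267.50
N(l, w) = l*w
(N(-485, 190) + L)*(292760 - 390003) = (-485*190 + √71555)*(292760 - 390003) = (-92150 + √71555)*(-97243) = 8960942450 - 97243*√71555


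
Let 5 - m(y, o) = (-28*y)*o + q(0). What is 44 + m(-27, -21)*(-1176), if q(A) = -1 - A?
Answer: -18677188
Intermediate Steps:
m(y, o) = 6 + 28*o*y (m(y, o) = 5 - ((-28*y)*o + (-1 - 1*0)) = 5 - (-28*o*y + (-1 + 0)) = 5 - (-28*o*y - 1) = 5 - (-1 - 28*o*y) = 5 + (1 + 28*o*y) = 6 + 28*o*y)
44 + m(-27, -21)*(-1176) = 44 + (6 + 28*(-21)*(-27))*(-1176) = 44 + (6 + 15876)*(-1176) = 44 + 15882*(-1176) = 44 - 18677232 = -18677188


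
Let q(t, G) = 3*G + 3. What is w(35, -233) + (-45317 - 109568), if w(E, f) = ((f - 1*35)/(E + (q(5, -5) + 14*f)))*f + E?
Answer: -501621594/3239 ≈ -1.5487e+5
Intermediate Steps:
q(t, G) = 3 + 3*G
w(E, f) = E + f*(-35 + f)/(-12 + E + 14*f) (w(E, f) = ((f - 1*35)/(E + ((3 + 3*(-5)) + 14*f)))*f + E = ((f - 35)/(E + ((3 - 15) + 14*f)))*f + E = ((-35 + f)/(E + (-12 + 14*f)))*f + E = ((-35 + f)/(-12 + E + 14*f))*f + E = f*(-35 + f)/(-12 + E + 14*f) + E = E + f*(-35 + f)/(-12 + E + 14*f))
w(35, -233) + (-45317 - 109568) = (35² + (-233)² - 35*(-233) - 12*35 + 14*35*(-233))/(-12 + 35 + 14*(-233)) + (-45317 - 109568) = (1225 + 54289 + 8155 - 420 - 114170)/(-12 + 35 - 3262) - 154885 = -50921/(-3239) - 154885 = -1/3239*(-50921) - 154885 = 50921/3239 - 154885 = -501621594/3239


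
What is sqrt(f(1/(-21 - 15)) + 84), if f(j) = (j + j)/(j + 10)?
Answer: sqrt(10825286)/359 ≈ 9.1648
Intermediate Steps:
f(j) = 2*j/(10 + j) (f(j) = (2*j)/(10 + j) = 2*j/(10 + j))
sqrt(f(1/(-21 - 15)) + 84) = sqrt(2/((-21 - 15)*(10 + 1/(-21 - 15))) + 84) = sqrt(2/(-36*(10 + 1/(-36))) + 84) = sqrt(2*(-1/36)/(10 - 1/36) + 84) = sqrt(2*(-1/36)/(359/36) + 84) = sqrt(2*(-1/36)*(36/359) + 84) = sqrt(-2/359 + 84) = sqrt(30154/359) = sqrt(10825286)/359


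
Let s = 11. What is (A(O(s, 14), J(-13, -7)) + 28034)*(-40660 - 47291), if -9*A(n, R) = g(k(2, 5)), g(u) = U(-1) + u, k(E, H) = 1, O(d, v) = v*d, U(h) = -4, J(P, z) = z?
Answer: -2465647651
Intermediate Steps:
O(d, v) = d*v
g(u) = -4 + u
A(n, R) = ⅓ (A(n, R) = -(-4 + 1)/9 = -⅑*(-3) = ⅓)
(A(O(s, 14), J(-13, -7)) + 28034)*(-40660 - 47291) = (⅓ + 28034)*(-40660 - 47291) = (84103/3)*(-87951) = -2465647651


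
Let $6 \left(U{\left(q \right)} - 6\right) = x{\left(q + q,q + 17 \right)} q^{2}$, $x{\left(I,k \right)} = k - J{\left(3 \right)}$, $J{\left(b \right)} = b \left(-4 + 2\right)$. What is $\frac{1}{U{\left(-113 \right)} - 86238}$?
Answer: $- \frac{1}{277767} \approx -3.6001 \cdot 10^{-6}$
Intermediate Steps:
$J{\left(b \right)} = - 2 b$ ($J{\left(b \right)} = b \left(-2\right) = - 2 b$)
$x{\left(I,k \right)} = 6 + k$ ($x{\left(I,k \right)} = k - \left(-2\right) 3 = k - -6 = k + 6 = 6 + k$)
$U{\left(q \right)} = 6 + \frac{q^{2} \left(23 + q\right)}{6}$ ($U{\left(q \right)} = 6 + \frac{\left(6 + \left(q + 17\right)\right) q^{2}}{6} = 6 + \frac{\left(6 + \left(17 + q\right)\right) q^{2}}{6} = 6 + \frac{\left(23 + q\right) q^{2}}{6} = 6 + \frac{q^{2} \left(23 + q\right)}{6}$)
$\frac{1}{U{\left(-113 \right)} - 86238} = \frac{1}{\left(6 + \frac{\left(-113\right)^{2} \left(23 - 113\right)}{6}\right) - 86238} = \frac{1}{\left(6 + \frac{1}{6} \cdot 12769 \left(-90\right)\right) - 86238} = \frac{1}{\left(6 - 191535\right) - 86238} = \frac{1}{-191529 - 86238} = \frac{1}{-277767} = - \frac{1}{277767}$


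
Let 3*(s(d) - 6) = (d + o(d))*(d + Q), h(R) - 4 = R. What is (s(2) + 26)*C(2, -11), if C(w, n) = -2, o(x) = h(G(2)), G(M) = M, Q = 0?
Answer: -224/3 ≈ -74.667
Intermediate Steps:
h(R) = 4 + R
o(x) = 6 (o(x) = 4 + 2 = 6)
s(d) = 6 + d*(6 + d)/3 (s(d) = 6 + ((d + 6)*(d + 0))/3 = 6 + ((6 + d)*d)/3 = 6 + (d*(6 + d))/3 = 6 + d*(6 + d)/3)
(s(2) + 26)*C(2, -11) = ((6 + 2*2 + (1/3)*2**2) + 26)*(-2) = ((6 + 4 + (1/3)*4) + 26)*(-2) = ((6 + 4 + 4/3) + 26)*(-2) = (34/3 + 26)*(-2) = (112/3)*(-2) = -224/3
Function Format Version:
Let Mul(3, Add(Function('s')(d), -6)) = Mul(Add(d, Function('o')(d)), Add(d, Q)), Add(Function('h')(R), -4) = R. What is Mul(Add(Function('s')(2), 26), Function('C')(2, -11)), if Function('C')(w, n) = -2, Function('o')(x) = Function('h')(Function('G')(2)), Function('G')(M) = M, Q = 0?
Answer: Rational(-224, 3) ≈ -74.667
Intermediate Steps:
Function('h')(R) = Add(4, R)
Function('o')(x) = 6 (Function('o')(x) = Add(4, 2) = 6)
Function('s')(d) = Add(6, Mul(Rational(1, 3), d, Add(6, d))) (Function('s')(d) = Add(6, Mul(Rational(1, 3), Mul(Add(d, 6), Add(d, 0)))) = Add(6, Mul(Rational(1, 3), Mul(Add(6, d), d))) = Add(6, Mul(Rational(1, 3), Mul(d, Add(6, d)))) = Add(6, Mul(Rational(1, 3), d, Add(6, d))))
Mul(Add(Function('s')(2), 26), Function('C')(2, -11)) = Mul(Add(Add(6, Mul(2, 2), Mul(Rational(1, 3), Pow(2, 2))), 26), -2) = Mul(Add(Add(6, 4, Mul(Rational(1, 3), 4)), 26), -2) = Mul(Add(Add(6, 4, Rational(4, 3)), 26), -2) = Mul(Add(Rational(34, 3), 26), -2) = Mul(Rational(112, 3), -2) = Rational(-224, 3)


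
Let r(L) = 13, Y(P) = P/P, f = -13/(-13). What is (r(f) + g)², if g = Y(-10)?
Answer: 196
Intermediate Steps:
f = 1 (f = -13*(-1/13) = 1)
Y(P) = 1
g = 1
(r(f) + g)² = (13 + 1)² = 14² = 196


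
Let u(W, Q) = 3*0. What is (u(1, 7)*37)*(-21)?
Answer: 0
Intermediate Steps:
u(W, Q) = 0
(u(1, 7)*37)*(-21) = (0*37)*(-21) = 0*(-21) = 0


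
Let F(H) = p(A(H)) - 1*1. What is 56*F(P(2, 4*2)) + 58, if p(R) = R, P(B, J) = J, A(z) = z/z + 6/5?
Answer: 626/5 ≈ 125.20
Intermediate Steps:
A(z) = 11/5 (A(z) = 1 + 6*(⅕) = 1 + 6/5 = 11/5)
F(H) = 6/5 (F(H) = 11/5 - 1*1 = 11/5 - 1 = 6/5)
56*F(P(2, 4*2)) + 58 = 56*(6/5) + 58 = 336/5 + 58 = 626/5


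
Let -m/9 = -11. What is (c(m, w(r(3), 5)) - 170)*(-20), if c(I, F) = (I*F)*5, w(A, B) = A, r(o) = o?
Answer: -26300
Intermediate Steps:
m = 99 (m = -9*(-11) = 99)
c(I, F) = 5*F*I (c(I, F) = (F*I)*5 = 5*F*I)
(c(m, w(r(3), 5)) - 170)*(-20) = (5*3*99 - 170)*(-20) = (1485 - 170)*(-20) = 1315*(-20) = -26300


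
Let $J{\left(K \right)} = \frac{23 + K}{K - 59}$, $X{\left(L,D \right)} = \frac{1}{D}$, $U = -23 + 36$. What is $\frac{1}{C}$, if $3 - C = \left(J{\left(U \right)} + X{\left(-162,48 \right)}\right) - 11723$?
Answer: $\frac{1104}{12946345} \approx 8.5275 \cdot 10^{-5}$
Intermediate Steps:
$U = 13$
$J{\left(K \right)} = \frac{23 + K}{-59 + K}$
$C = \frac{12946345}{1104}$ ($C = 3 - \left(\left(\frac{23 + 13}{-59 + 13} + \frac{1}{48}\right) - 11723\right) = 3 - \left(\left(\frac{1}{-46} \cdot 36 + \frac{1}{48}\right) - 11723\right) = 3 - \left(\left(\left(- \frac{1}{46}\right) 36 + \frac{1}{48}\right) - 11723\right) = 3 - \left(\left(- \frac{18}{23} + \frac{1}{48}\right) - 11723\right) = 3 - \left(- \frac{841}{1104} - 11723\right) = 3 - - \frac{12943033}{1104} = 3 + \frac{12943033}{1104} = \frac{12946345}{1104} \approx 11727.0$)
$\frac{1}{C} = \frac{1}{\frac{12946345}{1104}} = \frac{1104}{12946345}$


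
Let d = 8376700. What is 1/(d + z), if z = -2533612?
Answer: 1/5843088 ≈ 1.7114e-7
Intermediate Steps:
1/(d + z) = 1/(8376700 - 2533612) = 1/5843088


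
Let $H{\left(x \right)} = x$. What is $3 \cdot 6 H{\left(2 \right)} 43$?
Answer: $1548$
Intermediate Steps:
$3 \cdot 6 H{\left(2 \right)} 43 = 3 \cdot 6 \cdot 2 \cdot 43 = 18 \cdot 2 \cdot 43 = 36 \cdot 43 = 1548$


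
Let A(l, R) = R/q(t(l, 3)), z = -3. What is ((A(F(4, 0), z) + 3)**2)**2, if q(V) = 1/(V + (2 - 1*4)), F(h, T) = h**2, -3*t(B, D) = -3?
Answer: 1296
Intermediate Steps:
t(B, D) = 1 (t(B, D) = -1/3*(-3) = 1)
q(V) = 1/(-2 + V) (q(V) = 1/(V + (2 - 4)) = 1/(V - 2) = 1/(-2 + V))
A(l, R) = -R (A(l, R) = R/(1/(-2 + 1)) = R/(1/(-1)) = R/(-1) = R*(-1) = -R)
((A(F(4, 0), z) + 3)**2)**2 = ((-1*(-3) + 3)**2)**2 = ((3 + 3)**2)**2 = (6**2)**2 = 36**2 = 1296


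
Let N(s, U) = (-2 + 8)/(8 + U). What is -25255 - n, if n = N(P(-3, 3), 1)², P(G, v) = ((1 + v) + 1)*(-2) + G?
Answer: -227299/9 ≈ -25255.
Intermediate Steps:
P(G, v) = -4 + G - 2*v (P(G, v) = (2 + v)*(-2) + G = (-4 - 2*v) + G = -4 + G - 2*v)
N(s, U) = 6/(8 + U)
n = 4/9 (n = (6/(8 + 1))² = (6/9)² = (6*(⅑))² = (⅔)² = 4/9 ≈ 0.44444)
-25255 - n = -25255 - 1*4/9 = -25255 - 4/9 = -227299/9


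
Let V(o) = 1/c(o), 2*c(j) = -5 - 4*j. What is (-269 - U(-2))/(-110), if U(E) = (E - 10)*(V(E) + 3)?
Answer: 45/22 ≈ 2.0455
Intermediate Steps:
c(j) = -5/2 - 2*j (c(j) = (-5 - 4*j)/2 = -5/2 - 2*j)
V(o) = 1/(-5/2 - 2*o)
U(E) = (-10 + E)*(3 - 2/(5 + 4*E)) (U(E) = (E - 10)*(-2/(5 + 4*E) + 3) = (-10 + E)*(3 - 2/(5 + 4*E)))
(-269 - U(-2))/(-110) = (-269 - (-130 - 107*(-2) + 12*(-2)²)/(5 + 4*(-2)))/(-110) = (-269 - (-130 + 214 + 12*4)/(5 - 8))*(-1/110) = (-269 - (-130 + 214 + 48)/(-3))*(-1/110) = (-269 - (-1)*132/3)*(-1/110) = (-269 - 1*(-44))*(-1/110) = (-269 + 44)*(-1/110) = -225*(-1/110) = 45/22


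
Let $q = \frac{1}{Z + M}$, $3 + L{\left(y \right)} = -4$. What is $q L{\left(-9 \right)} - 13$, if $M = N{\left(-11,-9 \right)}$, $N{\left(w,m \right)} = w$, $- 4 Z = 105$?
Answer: $- \frac{1909}{149} \approx -12.812$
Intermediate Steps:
$Z = - \frac{105}{4}$ ($Z = \left(- \frac{1}{4}\right) 105 = - \frac{105}{4} \approx -26.25$)
$M = -11$
$L{\left(y \right)} = -7$ ($L{\left(y \right)} = -3 - 4 = -7$)
$q = - \frac{4}{149}$ ($q = \frac{1}{- \frac{105}{4} - 11} = \frac{1}{- \frac{149}{4}} = - \frac{4}{149} \approx -0.026846$)
$q L{\left(-9 \right)} - 13 = \left(- \frac{4}{149}\right) \left(-7\right) - 13 = \frac{28}{149} - 13 = - \frac{1909}{149}$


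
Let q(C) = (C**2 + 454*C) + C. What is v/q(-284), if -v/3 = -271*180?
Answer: -4065/1349 ≈ -3.0133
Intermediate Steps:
q(C) = C**2 + 455*C
v = 146340 (v = -(-813)*180 = -3*(-48780) = 146340)
v/q(-284) = 146340/((-284*(455 - 284))) = 146340/((-284*171)) = 146340/(-48564) = 146340*(-1/48564) = -4065/1349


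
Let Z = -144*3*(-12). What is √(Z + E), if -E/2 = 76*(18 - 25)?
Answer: 2*√1562 ≈ 79.044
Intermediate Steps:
E = 1064 (E = -152*(18 - 25) = -152*(-7) = -2*(-532) = 1064)
Z = 5184 (Z = -18*24*(-12) = -432*(-12) = 5184)
√(Z + E) = √(5184 + 1064) = √6248 = 2*√1562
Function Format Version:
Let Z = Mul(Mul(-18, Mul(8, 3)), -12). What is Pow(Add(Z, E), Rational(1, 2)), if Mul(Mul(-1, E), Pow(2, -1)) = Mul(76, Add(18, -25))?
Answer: Mul(2, Pow(1562, Rational(1, 2))) ≈ 79.044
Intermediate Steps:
E = 1064 (E = Mul(-2, Mul(76, Add(18, -25))) = Mul(-2, Mul(76, -7)) = Mul(-2, -532) = 1064)
Z = 5184 (Z = Mul(Mul(-18, 24), -12) = Mul(-432, -12) = 5184)
Pow(Add(Z, E), Rational(1, 2)) = Pow(Add(5184, 1064), Rational(1, 2)) = Pow(6248, Rational(1, 2)) = Mul(2, Pow(1562, Rational(1, 2)))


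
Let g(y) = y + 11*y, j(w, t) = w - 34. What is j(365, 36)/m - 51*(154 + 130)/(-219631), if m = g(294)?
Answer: 123797413/774858168 ≈ 0.15977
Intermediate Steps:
j(w, t) = -34 + w
g(y) = 12*y
m = 3528 (m = 12*294 = 3528)
j(365, 36)/m - 51*(154 + 130)/(-219631) = (-34 + 365)/3528 - 51*(154 + 130)/(-219631) = 331*(1/3528) - 51*284*(-1/219631) = 331/3528 - 14484*(-1/219631) = 331/3528 + 14484/219631 = 123797413/774858168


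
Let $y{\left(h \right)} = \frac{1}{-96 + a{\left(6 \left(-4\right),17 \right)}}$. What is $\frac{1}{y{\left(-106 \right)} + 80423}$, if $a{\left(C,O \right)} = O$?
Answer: $\frac{79}{6353416} \approx 1.2434 \cdot 10^{-5}$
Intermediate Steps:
$y{\left(h \right)} = - \frac{1}{79}$ ($y{\left(h \right)} = \frac{1}{-96 + 17} = \frac{1}{-79} = - \frac{1}{79}$)
$\frac{1}{y{\left(-106 \right)} + 80423} = \frac{1}{- \frac{1}{79} + 80423} = \frac{1}{\frac{6353416}{79}} = \frac{79}{6353416}$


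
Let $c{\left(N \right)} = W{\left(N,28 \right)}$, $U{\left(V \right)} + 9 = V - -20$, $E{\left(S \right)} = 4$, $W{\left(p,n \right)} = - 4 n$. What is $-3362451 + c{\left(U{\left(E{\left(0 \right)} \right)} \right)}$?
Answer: $-3362563$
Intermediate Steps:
$U{\left(V \right)} = 11 + V$ ($U{\left(V \right)} = -9 + \left(V - -20\right) = -9 + \left(V + 20\right) = -9 + \left(20 + V\right) = 11 + V$)
$c{\left(N \right)} = -112$ ($c{\left(N \right)} = \left(-4\right) 28 = -112$)
$-3362451 + c{\left(U{\left(E{\left(0 \right)} \right)} \right)} = -3362451 - 112 = -3362563$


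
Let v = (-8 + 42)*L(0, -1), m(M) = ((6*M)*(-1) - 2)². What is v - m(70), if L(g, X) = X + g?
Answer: -178118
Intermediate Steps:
m(M) = (-2 - 6*M)² (m(M) = (-6*M - 2)² = (-2 - 6*M)²)
v = -34 (v = (-8 + 42)*(-1 + 0) = 34*(-1) = -34)
v - m(70) = -34 - 4*(1 + 3*70)² = -34 - 4*(1 + 210)² = -34 - 4*211² = -34 - 4*44521 = -34 - 1*178084 = -34 - 178084 = -178118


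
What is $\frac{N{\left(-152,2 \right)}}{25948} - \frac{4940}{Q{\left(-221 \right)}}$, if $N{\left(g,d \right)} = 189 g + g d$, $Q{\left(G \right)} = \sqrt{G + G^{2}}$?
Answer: $- \frac{7258}{6487} - \frac{38 \sqrt{12155}}{187} \approx -23.523$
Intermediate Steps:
$N{\left(g,d \right)} = 189 g + d g$
$\frac{N{\left(-152,2 \right)}}{25948} - \frac{4940}{Q{\left(-221 \right)}} = \frac{\left(-152\right) \left(189 + 2\right)}{25948} - \frac{4940}{\sqrt{- 221 \left(1 - 221\right)}} = \left(-152\right) 191 \cdot \frac{1}{25948} - \frac{4940}{\sqrt{\left(-221\right) \left(-220\right)}} = \left(-29032\right) \frac{1}{25948} - \frac{4940}{\sqrt{48620}} = - \frac{7258}{6487} - \frac{4940}{2 \sqrt{12155}} = - \frac{7258}{6487} - 4940 \frac{\sqrt{12155}}{24310} = - \frac{7258}{6487} - \frac{38 \sqrt{12155}}{187}$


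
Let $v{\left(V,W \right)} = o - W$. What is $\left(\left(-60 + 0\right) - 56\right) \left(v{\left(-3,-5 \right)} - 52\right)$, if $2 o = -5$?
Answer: $5742$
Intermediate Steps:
$o = - \frac{5}{2}$ ($o = \frac{1}{2} \left(-5\right) = - \frac{5}{2} \approx -2.5$)
$v{\left(V,W \right)} = - \frac{5}{2} - W$
$\left(\left(-60 + 0\right) - 56\right) \left(v{\left(-3,-5 \right)} - 52\right) = \left(\left(-60 + 0\right) - 56\right) \left(\left(- \frac{5}{2} - -5\right) - 52\right) = \left(-60 - 56\right) \left(\left(- \frac{5}{2} + 5\right) - 52\right) = - 116 \left(\frac{5}{2} - 52\right) = \left(-116\right) \left(- \frac{99}{2}\right) = 5742$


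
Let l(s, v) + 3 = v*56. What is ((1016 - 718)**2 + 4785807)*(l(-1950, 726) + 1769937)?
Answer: 8825921930490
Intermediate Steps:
l(s, v) = -3 + 56*v (l(s, v) = -3 + v*56 = -3 + 56*v)
((1016 - 718)**2 + 4785807)*(l(-1950, 726) + 1769937) = ((1016 - 718)**2 + 4785807)*((-3 + 56*726) + 1769937) = (298**2 + 4785807)*((-3 + 40656) + 1769937) = (88804 + 4785807)*(40653 + 1769937) = 4874611*1810590 = 8825921930490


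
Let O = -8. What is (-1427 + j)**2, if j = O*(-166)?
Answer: 9801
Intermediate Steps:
j = 1328 (j = -8*(-166) = 1328)
(-1427 + j)**2 = (-1427 + 1328)**2 = (-99)**2 = 9801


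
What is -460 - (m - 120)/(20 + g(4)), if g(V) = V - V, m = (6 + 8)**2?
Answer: -2319/5 ≈ -463.80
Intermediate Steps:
m = 196 (m = 14**2 = 196)
g(V) = 0
-460 - (m - 120)/(20 + g(4)) = -460 - (196 - 120)/(20 + 0) = -460 - 76/20 = -460 - 1*19/5 = -460 - 19/5 = -2319/5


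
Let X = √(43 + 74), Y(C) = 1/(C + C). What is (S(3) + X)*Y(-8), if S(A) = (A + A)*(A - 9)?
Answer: 9/4 - 3*√13/16 ≈ 1.5740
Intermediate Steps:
S(A) = 2*A*(-9 + A) (S(A) = (2*A)*(-9 + A) = 2*A*(-9 + A))
Y(C) = 1/(2*C)
X = 3*√13 (X = √117 = 3*√13 ≈ 10.817)
(S(3) + X)*Y(-8) = (2*3*(-9 + 3) + 3*√13)*((½)/(-8)) = (2*3*(-6) + 3*√13)*((½)*(-⅛)) = (-36 + 3*√13)*(-1/16) = 9/4 - 3*√13/16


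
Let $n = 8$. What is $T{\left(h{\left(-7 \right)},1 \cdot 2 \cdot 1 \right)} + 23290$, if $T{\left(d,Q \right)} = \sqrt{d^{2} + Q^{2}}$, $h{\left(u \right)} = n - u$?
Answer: $23290 + \sqrt{229} \approx 23305.0$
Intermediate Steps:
$h{\left(u \right)} = 8 - u$
$T{\left(d,Q \right)} = \sqrt{Q^{2} + d^{2}}$
$T{\left(h{\left(-7 \right)},1 \cdot 2 \cdot 1 \right)} + 23290 = \sqrt{\left(1 \cdot 2 \cdot 1\right)^{2} + \left(8 - -7\right)^{2}} + 23290 = \sqrt{\left(2 \cdot 1\right)^{2} + \left(8 + 7\right)^{2}} + 23290 = \sqrt{2^{2} + 15^{2}} + 23290 = \sqrt{4 + 225} + 23290 = \sqrt{229} + 23290 = 23290 + \sqrt{229}$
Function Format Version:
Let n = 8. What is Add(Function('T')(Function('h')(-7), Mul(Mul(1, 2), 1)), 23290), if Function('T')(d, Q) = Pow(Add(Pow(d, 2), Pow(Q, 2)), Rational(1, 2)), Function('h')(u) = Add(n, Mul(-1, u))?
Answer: Add(23290, Pow(229, Rational(1, 2))) ≈ 23305.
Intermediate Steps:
Function('h')(u) = Add(8, Mul(-1, u))
Function('T')(d, Q) = Pow(Add(Pow(Q, 2), Pow(d, 2)), Rational(1, 2))
Add(Function('T')(Function('h')(-7), Mul(Mul(1, 2), 1)), 23290) = Add(Pow(Add(Pow(Mul(Mul(1, 2), 1), 2), Pow(Add(8, Mul(-1, -7)), 2)), Rational(1, 2)), 23290) = Add(Pow(Add(Pow(Mul(2, 1), 2), Pow(Add(8, 7), 2)), Rational(1, 2)), 23290) = Add(Pow(Add(Pow(2, 2), Pow(15, 2)), Rational(1, 2)), 23290) = Add(Pow(Add(4, 225), Rational(1, 2)), 23290) = Add(Pow(229, Rational(1, 2)), 23290) = Add(23290, Pow(229, Rational(1, 2)))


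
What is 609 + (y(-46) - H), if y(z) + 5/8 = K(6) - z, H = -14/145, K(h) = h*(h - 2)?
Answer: 787027/1160 ≈ 678.47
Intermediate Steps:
K(h) = h*(-2 + h)
H = -14/145 (H = -14*1/145 = -14/145 ≈ -0.096552)
y(z) = 187/8 - z (y(z) = -5/8 + (6*(-2 + 6) - z) = -5/8 + (6*4 - z) = -5/8 + (24 - z) = 187/8 - z)
609 + (y(-46) - H) = 609 + ((187/8 - 1*(-46)) - 1*(-14/145)) = 609 + ((187/8 + 46) + 14/145) = 609 + (555/8 + 14/145) = 609 + 80587/1160 = 787027/1160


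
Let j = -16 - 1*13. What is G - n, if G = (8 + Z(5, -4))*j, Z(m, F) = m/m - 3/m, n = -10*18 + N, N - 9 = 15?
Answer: -438/5 ≈ -87.600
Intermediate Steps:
N = 24 (N = 9 + 15 = 24)
n = -156 (n = -10*18 + 24 = -180 + 24 = -156)
j = -29 (j = -16 - 13 = -29)
Z(m, F) = 1 - 3/m
G = -1218/5 (G = (8 + (-3 + 5)/5)*(-29) = (8 + (⅕)*2)*(-29) = (8 + ⅖)*(-29) = (42/5)*(-29) = -1218/5 ≈ -243.60)
G - n = -1218/5 - 1*(-156) = -1218/5 + 156 = -438/5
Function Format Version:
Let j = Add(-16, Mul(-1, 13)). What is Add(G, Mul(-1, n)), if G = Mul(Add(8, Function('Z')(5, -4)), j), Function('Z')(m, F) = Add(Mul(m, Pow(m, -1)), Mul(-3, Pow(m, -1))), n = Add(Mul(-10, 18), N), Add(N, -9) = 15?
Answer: Rational(-438, 5) ≈ -87.600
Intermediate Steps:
N = 24 (N = Add(9, 15) = 24)
n = -156 (n = Add(Mul(-10, 18), 24) = Add(-180, 24) = -156)
j = -29 (j = Add(-16, -13) = -29)
Function('Z')(m, F) = Add(1, Mul(-3, Pow(m, -1)))
G = Rational(-1218, 5) (G = Mul(Add(8, Mul(Pow(5, -1), Add(-3, 5))), -29) = Mul(Add(8, Mul(Rational(1, 5), 2)), -29) = Mul(Add(8, Rational(2, 5)), -29) = Mul(Rational(42, 5), -29) = Rational(-1218, 5) ≈ -243.60)
Add(G, Mul(-1, n)) = Add(Rational(-1218, 5), Mul(-1, -156)) = Add(Rational(-1218, 5), 156) = Rational(-438, 5)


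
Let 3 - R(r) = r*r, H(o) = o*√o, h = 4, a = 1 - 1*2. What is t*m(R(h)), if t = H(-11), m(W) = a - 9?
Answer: 110*I*√11 ≈ 364.83*I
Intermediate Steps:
a = -1 (a = 1 - 2 = -1)
H(o) = o^(3/2)
R(r) = 3 - r² (R(r) = 3 - r*r = 3 - r²)
m(W) = -10 (m(W) = -1 - 9 = -10)
t = -11*I*√11 (t = (-11)^(3/2) = -11*I*√11 ≈ -36.483*I)
t*m(R(h)) = -11*I*√11*(-10) = 110*I*√11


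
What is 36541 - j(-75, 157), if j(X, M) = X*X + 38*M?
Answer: 24950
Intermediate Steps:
j(X, M) = X² + 38*M
36541 - j(-75, 157) = 36541 - ((-75)² + 38*157) = 36541 - (5625 + 5966) = 36541 - 1*11591 = 36541 - 11591 = 24950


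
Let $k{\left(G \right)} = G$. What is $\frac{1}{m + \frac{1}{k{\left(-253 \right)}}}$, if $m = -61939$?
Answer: $- \frac{253}{15670568} \approx -1.6145 \cdot 10^{-5}$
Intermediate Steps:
$\frac{1}{m + \frac{1}{k{\left(-253 \right)}}} = \frac{1}{-61939 + \frac{1}{-253}} = \frac{1}{-61939 - \frac{1}{253}} = \frac{1}{- \frac{15670568}{253}} = - \frac{253}{15670568}$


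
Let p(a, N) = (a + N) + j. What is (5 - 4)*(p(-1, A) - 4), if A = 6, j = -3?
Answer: -2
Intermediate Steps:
p(a, N) = -3 + N + a (p(a, N) = (a + N) - 3 = (N + a) - 3 = -3 + N + a)
(5 - 4)*(p(-1, A) - 4) = (5 - 4)*((-3 + 6 - 1) - 4) = 1*(2 - 4) = 1*(-2) = -2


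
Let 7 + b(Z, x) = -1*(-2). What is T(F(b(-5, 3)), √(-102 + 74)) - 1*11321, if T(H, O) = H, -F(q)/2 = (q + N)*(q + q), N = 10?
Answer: -11221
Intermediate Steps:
b(Z, x) = -5 (b(Z, x) = -7 - 1*(-2) = -7 + 2 = -5)
F(q) = -4*q*(10 + q) (F(q) = -2*(q + 10)*(q + q) = -2*(10 + q)*2*q = -4*q*(10 + q))
T(F(b(-5, 3)), √(-102 + 74)) - 1*11321 = -4*(-5)*(10 - 5) - 1*11321 = -4*(-5)*5 - 11321 = 100 - 11321 = -11221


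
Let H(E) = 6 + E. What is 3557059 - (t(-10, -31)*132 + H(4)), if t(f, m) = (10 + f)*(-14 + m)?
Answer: 3557049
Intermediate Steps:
t(f, m) = (-14 + m)*(10 + f)
3557059 - (t(-10, -31)*132 + H(4)) = 3557059 - ((-140 - 14*(-10) + 10*(-31) - 10*(-31))*132 + (6 + 4)) = 3557059 - ((-140 + 140 - 310 + 310)*132 + 10) = 3557059 - (0*132 + 10) = 3557059 - (0 + 10) = 3557059 - 1*10 = 3557059 - 10 = 3557049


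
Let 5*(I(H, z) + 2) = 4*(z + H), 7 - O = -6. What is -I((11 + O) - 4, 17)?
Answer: -138/5 ≈ -27.600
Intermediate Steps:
O = 13 (O = 7 - 1*(-6) = 7 + 6 = 13)
I(H, z) = -2 + 4*H/5 + 4*z/5 (I(H, z) = -2 + (4*(z + H))/5 = -2 + (4*(H + z))/5 = -2 + (4*H + 4*z)/5 = -2 + (4*H/5 + 4*z/5) = -2 + 4*H/5 + 4*z/5)
-I((11 + O) - 4, 17) = -(-2 + 4*((11 + 13) - 4)/5 + (⅘)*17) = -(-2 + 4*(24 - 4)/5 + 68/5) = -(-2 + (⅘)*20 + 68/5) = -(-2 + 16 + 68/5) = -1*138/5 = -138/5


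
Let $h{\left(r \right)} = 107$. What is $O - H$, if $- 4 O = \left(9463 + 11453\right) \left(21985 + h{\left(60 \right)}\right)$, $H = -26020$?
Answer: $-115493048$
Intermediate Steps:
$O = -115519068$ ($O = - \frac{\left(9463 + 11453\right) \left(21985 + 107\right)}{4} = - \frac{20916 \cdot 22092}{4} = \left(- \frac{1}{4}\right) 462076272 = -115519068$)
$O - H = -115519068 - -26020 = -115519068 + 26020 = -115493048$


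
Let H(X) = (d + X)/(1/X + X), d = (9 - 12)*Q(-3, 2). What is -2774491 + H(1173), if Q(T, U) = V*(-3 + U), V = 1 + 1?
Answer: -3817504018663/1375930 ≈ -2.7745e+6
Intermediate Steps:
V = 2
Q(T, U) = -6 + 2*U (Q(T, U) = 2*(-3 + U) = -6 + 2*U)
d = 6 (d = (9 - 12)*(-6 + 2*2) = -3*(-6 + 4) = -3*(-2) = 6)
H(X) = (6 + X)/(X + 1/X) (H(X) = (6 + X)/(1/X + X) = (6 + X)/(X + 1/X))
-2774491 + H(1173) = -2774491 + 1173*(6 + 1173)/(1 + 1173²) = -2774491 + 1173*1179/(1 + 1375929) = -2774491 + 1173*1179/1375930 = -2774491 + 1173*(1/1375930)*1179 = -2774491 + 1382967/1375930 = -3817504018663/1375930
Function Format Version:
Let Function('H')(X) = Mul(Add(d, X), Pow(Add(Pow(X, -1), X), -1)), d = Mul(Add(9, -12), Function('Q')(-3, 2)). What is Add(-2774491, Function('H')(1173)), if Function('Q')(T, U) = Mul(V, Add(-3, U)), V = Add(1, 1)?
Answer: Rational(-3817504018663, 1375930) ≈ -2.7745e+6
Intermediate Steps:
V = 2
Function('Q')(T, U) = Add(-6, Mul(2, U)) (Function('Q')(T, U) = Mul(2, Add(-3, U)) = Add(-6, Mul(2, U)))
d = 6 (d = Mul(Add(9, -12), Add(-6, Mul(2, 2))) = Mul(-3, Add(-6, 4)) = Mul(-3, -2) = 6)
Function('H')(X) = Mul(Pow(Add(X, Pow(X, -1)), -1), Add(6, X)) (Function('H')(X) = Mul(Add(6, X), Pow(Add(Pow(X, -1), X), -1)) = Mul(Add(6, X), Pow(Add(X, Pow(X, -1)), -1)) = Mul(Pow(Add(X, Pow(X, -1)), -1), Add(6, X)))
Add(-2774491, Function('H')(1173)) = Add(-2774491, Mul(1173, Pow(Add(1, Pow(1173, 2)), -1), Add(6, 1173))) = Add(-2774491, Mul(1173, Pow(Add(1, 1375929), -1), 1179)) = Add(-2774491, Mul(1173, Pow(1375930, -1), 1179)) = Add(-2774491, Mul(1173, Rational(1, 1375930), 1179)) = Add(-2774491, Rational(1382967, 1375930)) = Rational(-3817504018663, 1375930)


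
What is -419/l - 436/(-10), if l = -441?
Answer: 98233/2205 ≈ 44.550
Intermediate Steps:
-419/l - 436/(-10) = -419/(-441) - 436/(-10) = -419*(-1/441) - 436*(-1/10) = 419/441 + 218/5 = 98233/2205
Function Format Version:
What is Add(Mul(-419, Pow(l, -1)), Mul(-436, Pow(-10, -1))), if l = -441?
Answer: Rational(98233, 2205) ≈ 44.550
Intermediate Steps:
Add(Mul(-419, Pow(l, -1)), Mul(-436, Pow(-10, -1))) = Add(Mul(-419, Pow(-441, -1)), Mul(-436, Pow(-10, -1))) = Add(Mul(-419, Rational(-1, 441)), Mul(-436, Rational(-1, 10))) = Add(Rational(419, 441), Rational(218, 5)) = Rational(98233, 2205)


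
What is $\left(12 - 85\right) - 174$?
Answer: $-247$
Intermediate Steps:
$\left(12 - 85\right) - 174 = -73 - 174 = -247$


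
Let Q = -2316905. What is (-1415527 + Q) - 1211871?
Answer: -4944303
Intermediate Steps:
(-1415527 + Q) - 1211871 = (-1415527 - 2316905) - 1211871 = -3732432 - 1211871 = -4944303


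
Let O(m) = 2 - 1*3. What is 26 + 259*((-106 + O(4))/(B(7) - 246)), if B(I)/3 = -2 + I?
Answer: 4817/33 ≈ 145.97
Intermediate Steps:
O(m) = -1 (O(m) = 2 - 3 = -1)
B(I) = -6 + 3*I (B(I) = 3*(-2 + I) = -6 + 3*I)
26 + 259*((-106 + O(4))/(B(7) - 246)) = 26 + 259*((-106 - 1)/((-6 + 3*7) - 246)) = 26 + 259*(-107/((-6 + 21) - 246)) = 26 + 259*(-107/(15 - 246)) = 26 + 259*(-107/(-231)) = 26 + 259*(-107*(-1/231)) = 26 + 259*(107/231) = 26 + 3959/33 = 4817/33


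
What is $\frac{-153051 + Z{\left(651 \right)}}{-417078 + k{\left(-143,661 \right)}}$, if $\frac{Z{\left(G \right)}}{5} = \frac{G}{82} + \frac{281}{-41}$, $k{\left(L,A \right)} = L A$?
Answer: $\frac{12549737}{41951282} \approx 0.29915$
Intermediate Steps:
$k{\left(L,A \right)} = A L$
$Z{\left(G \right)} = - \frac{1405}{41} + \frac{5 G}{82}$ ($Z{\left(G \right)} = 5 \left(\frac{G}{82} + \frac{281}{-41}\right) = 5 \left(G \frac{1}{82} + 281 \left(- \frac{1}{41}\right)\right) = 5 \left(\frac{G}{82} - \frac{281}{41}\right) = 5 \left(- \frac{281}{41} + \frac{G}{82}\right) = - \frac{1405}{41} + \frac{5 G}{82}$)
$\frac{-153051 + Z{\left(651 \right)}}{-417078 + k{\left(-143,661 \right)}} = \frac{-153051 + \left(- \frac{1405}{41} + \frac{5}{82} \cdot 651\right)}{-417078 + 661 \left(-143\right)} = \frac{-153051 + \left(- \frac{1405}{41} + \frac{3255}{82}\right)}{-417078 - 94523} = \frac{-153051 + \frac{445}{82}}{-511601} = \left(- \frac{12549737}{82}\right) \left(- \frac{1}{511601}\right) = \frac{12549737}{41951282}$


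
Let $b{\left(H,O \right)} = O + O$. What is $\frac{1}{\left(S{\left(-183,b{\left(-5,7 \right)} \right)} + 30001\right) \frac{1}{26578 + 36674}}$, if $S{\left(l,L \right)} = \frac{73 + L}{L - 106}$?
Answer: $\frac{5819184}{2760005} \approx 2.1084$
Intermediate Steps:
$b{\left(H,O \right)} = 2 O$
$S{\left(l,L \right)} = \frac{73 + L}{-106 + L}$
$\frac{1}{\left(S{\left(-183,b{\left(-5,7 \right)} \right)} + 30001\right) \frac{1}{26578 + 36674}} = \frac{1}{\left(\frac{73 + 2 \cdot 7}{-106 + 2 \cdot 7} + 30001\right) \frac{1}{26578 + 36674}} = \frac{1}{\left(\frac{73 + 14}{-106 + 14} + 30001\right) \frac{1}{63252}} = \frac{1}{\left(\frac{1}{-92} \cdot 87 + 30001\right) \frac{1}{63252}} = \frac{1}{\left(\left(- \frac{1}{92}\right) 87 + 30001\right) \frac{1}{63252}} = \frac{1}{\left(- \frac{87}{92} + 30001\right) \frac{1}{63252}} = \frac{1}{\frac{2760005}{92} \cdot \frac{1}{63252}} = \frac{1}{\frac{2760005}{5819184}} = \frac{5819184}{2760005}$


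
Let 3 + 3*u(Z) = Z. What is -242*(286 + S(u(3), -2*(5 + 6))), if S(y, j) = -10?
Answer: -66792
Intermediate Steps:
u(Z) = -1 + Z/3
-242*(286 + S(u(3), -2*(5 + 6))) = -242*(286 - 10) = -242*276 = -66792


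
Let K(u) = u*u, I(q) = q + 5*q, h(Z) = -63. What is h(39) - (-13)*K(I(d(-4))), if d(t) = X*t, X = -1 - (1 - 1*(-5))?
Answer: 366849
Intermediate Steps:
X = -7 (X = -1 - (1 + 5) = -1 - 1*6 = -1 - 6 = -7)
d(t) = -7*t
I(q) = 6*q
K(u) = u²
h(39) - (-13)*K(I(d(-4))) = -63 - (-13)*(6*(-7*(-4)))² = -63 - (-13)*(6*28)² = -63 - (-13)*168² = -63 - (-13)*28224 = -63 - 1*(-366912) = -63 + 366912 = 366849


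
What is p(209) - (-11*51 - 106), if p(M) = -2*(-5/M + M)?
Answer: 52051/209 ≈ 249.05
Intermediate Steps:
p(M) = -2*M + 10/M (p(M) = -2*(M - 5/M) = -2*M + 10/M)
p(209) - (-11*51 - 106) = (-2*209 + 10/209) - (-11*51 - 106) = (-418 + 10*(1/209)) - (-561 - 106) = (-418 + 10/209) - 1*(-667) = -87352/209 + 667 = 52051/209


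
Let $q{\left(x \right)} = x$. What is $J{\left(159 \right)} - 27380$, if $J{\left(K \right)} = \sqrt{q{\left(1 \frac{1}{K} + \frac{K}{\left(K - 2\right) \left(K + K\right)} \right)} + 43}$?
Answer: $-27380 + \frac{\sqrt{107205650466}}{49926} \approx -27373.0$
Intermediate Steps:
$J{\left(K \right)} = \sqrt{43 + \frac{1}{K} + \frac{1}{2 \left(-2 + K\right)}}$ ($J{\left(K \right)} = \sqrt{\left(1 \frac{1}{K} + \frac{K}{\left(K - 2\right) \left(K + K\right)}\right) + 43} = \sqrt{\left(\frac{1}{K} + \frac{K}{\left(-2 + K\right) 2 K}\right) + 43} = \sqrt{\left(\frac{1}{K} + \frac{K}{2 K \left(-2 + K\right)}\right) + 43} = \sqrt{\left(\frac{1}{K} + K \frac{1}{2 K \left(-2 + K\right)}\right) + 43} = \sqrt{\left(\frac{1}{K} + \frac{1}{2 \left(-2 + K\right)}\right) + 43} = \sqrt{43 + \frac{1}{K} + \frac{1}{2 \left(-2 + K\right)}}$)
$J{\left(159 \right)} - 27380 = \frac{\sqrt{172 + \frac{6}{-2 + 159} - \frac{8}{159 \left(-2 + 159\right)}}}{2} - 27380 = \frac{\sqrt{172 + \frac{6}{157} - \frac{8}{159 \cdot 157}}}{2} - 27380 = \frac{\sqrt{172 + 6 \cdot \frac{1}{157} - \frac{8}{159} \cdot \frac{1}{157}}}{2} - 27380 = \frac{\sqrt{172 + \frac{6}{157} - \frac{8}{24963}}}{2} - 27380 = \frac{\sqrt{\frac{4294582}{24963}}}{2} - 27380 = \frac{\frac{1}{24963} \sqrt{107205650466}}{2} - 27380 = \frac{\sqrt{107205650466}}{49926} - 27380 = -27380 + \frac{\sqrt{107205650466}}{49926}$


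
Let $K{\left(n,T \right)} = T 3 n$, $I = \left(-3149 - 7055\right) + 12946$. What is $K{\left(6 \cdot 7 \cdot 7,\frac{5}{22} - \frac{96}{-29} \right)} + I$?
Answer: $\frac{1870035}{319} \approx 5862.2$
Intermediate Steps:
$I = 2742$ ($I = -10204 + 12946 = 2742$)
$K{\left(n,T \right)} = 3 T n$
$K{\left(6 \cdot 7 \cdot 7,\frac{5}{22} - \frac{96}{-29} \right)} + I = 3 \left(\frac{5}{22} - \frac{96}{-29}\right) 6 \cdot 7 \cdot 7 + 2742 = 3 \left(5 \cdot \frac{1}{22} - - \frac{96}{29}\right) 42 \cdot 7 + 2742 = 3 \left(\frac{5}{22} + \frac{96}{29}\right) 294 + 2742 = 3 \cdot \frac{2257}{638} \cdot 294 + 2742 = \frac{995337}{319} + 2742 = \frac{1870035}{319}$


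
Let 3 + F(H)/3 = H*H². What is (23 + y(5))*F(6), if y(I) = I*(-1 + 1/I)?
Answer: 12141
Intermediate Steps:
F(H) = -9 + 3*H³ (F(H) = -9 + 3*(H*H²) = -9 + 3*H³)
(23 + y(5))*F(6) = (23 + (1 - 1*5))*(-9 + 3*6³) = (23 + (1 - 5))*(-9 + 3*216) = (23 - 4)*(-9 + 648) = 19*639 = 12141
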